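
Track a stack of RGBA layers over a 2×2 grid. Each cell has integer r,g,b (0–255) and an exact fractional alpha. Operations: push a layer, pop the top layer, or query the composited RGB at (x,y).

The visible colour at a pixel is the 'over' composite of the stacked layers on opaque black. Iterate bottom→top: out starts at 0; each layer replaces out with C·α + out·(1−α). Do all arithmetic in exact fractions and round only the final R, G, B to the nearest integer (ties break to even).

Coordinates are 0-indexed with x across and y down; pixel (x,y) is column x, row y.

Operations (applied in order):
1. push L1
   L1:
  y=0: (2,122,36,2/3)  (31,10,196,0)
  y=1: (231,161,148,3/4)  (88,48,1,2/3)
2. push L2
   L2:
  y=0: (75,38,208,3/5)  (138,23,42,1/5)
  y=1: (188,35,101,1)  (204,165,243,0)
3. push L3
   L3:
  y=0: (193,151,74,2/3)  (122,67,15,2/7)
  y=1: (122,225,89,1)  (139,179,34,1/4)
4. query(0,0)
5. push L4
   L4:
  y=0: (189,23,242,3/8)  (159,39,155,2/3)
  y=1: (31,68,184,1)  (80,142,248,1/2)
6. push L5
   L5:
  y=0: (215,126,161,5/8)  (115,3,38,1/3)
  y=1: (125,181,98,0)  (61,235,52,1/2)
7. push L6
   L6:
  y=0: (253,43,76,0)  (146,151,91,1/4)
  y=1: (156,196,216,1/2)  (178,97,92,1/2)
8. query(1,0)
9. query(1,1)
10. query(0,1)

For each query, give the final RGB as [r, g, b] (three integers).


query (0,0) [L1,L2,L3] — begin 0,0,0
after L1 α=2/3: [4/3, 244/3, 24]
after L2 α=3/5: [683/15, 166/3, 672/5]
after L3 α=2/3: [6473/45, 1072/9, 1412/15]
→ [144, 119, 94]

at x=1,y=0 over L1,L2,L3,L4,L5,L6:
+L1 (α=0) → [0, 0, 0]
+L2 (α=1/5) → [138/5, 23/5, 42/5]
+L3 (α=2/7) → [382/7, 157/7, 72/7]
+L4 (α=2/3) → [2608/21, 703/21, 2242/21]
+L5 (α=1/3) → [7631/63, 1469/63, 5282/63]
+L6 (α=1/4) → [10697/84, 1160/21, 7193/84]
→ [127, 55, 86]

(1,1) stack=L1,L2,L3,L4,L5,L6; from [0,0,0]:
L1 α=2/3: [176/3, 32, 2/3]
L2 α=0: [176/3, 32, 2/3]
L3 α=1/4: [315/4, 275/4, 9]
L4 α=1/2: [635/8, 843/8, 257/2]
L5 α=1/2: [1123/16, 2723/16, 361/4]
L6 α=1/2: [3971/32, 4275/32, 729/8]
rounded: [124, 134, 91]

at x=0,y=1 over L1,L2,L3,L4,L5,L6:
+L1 (α=3/4) → [693/4, 483/4, 111]
+L2 (α=1) → [188, 35, 101]
+L3 (α=1) → [122, 225, 89]
+L4 (α=1) → [31, 68, 184]
+L5 (α=0) → [31, 68, 184]
+L6 (α=1/2) → [187/2, 132, 200]
= [94, 132, 200]


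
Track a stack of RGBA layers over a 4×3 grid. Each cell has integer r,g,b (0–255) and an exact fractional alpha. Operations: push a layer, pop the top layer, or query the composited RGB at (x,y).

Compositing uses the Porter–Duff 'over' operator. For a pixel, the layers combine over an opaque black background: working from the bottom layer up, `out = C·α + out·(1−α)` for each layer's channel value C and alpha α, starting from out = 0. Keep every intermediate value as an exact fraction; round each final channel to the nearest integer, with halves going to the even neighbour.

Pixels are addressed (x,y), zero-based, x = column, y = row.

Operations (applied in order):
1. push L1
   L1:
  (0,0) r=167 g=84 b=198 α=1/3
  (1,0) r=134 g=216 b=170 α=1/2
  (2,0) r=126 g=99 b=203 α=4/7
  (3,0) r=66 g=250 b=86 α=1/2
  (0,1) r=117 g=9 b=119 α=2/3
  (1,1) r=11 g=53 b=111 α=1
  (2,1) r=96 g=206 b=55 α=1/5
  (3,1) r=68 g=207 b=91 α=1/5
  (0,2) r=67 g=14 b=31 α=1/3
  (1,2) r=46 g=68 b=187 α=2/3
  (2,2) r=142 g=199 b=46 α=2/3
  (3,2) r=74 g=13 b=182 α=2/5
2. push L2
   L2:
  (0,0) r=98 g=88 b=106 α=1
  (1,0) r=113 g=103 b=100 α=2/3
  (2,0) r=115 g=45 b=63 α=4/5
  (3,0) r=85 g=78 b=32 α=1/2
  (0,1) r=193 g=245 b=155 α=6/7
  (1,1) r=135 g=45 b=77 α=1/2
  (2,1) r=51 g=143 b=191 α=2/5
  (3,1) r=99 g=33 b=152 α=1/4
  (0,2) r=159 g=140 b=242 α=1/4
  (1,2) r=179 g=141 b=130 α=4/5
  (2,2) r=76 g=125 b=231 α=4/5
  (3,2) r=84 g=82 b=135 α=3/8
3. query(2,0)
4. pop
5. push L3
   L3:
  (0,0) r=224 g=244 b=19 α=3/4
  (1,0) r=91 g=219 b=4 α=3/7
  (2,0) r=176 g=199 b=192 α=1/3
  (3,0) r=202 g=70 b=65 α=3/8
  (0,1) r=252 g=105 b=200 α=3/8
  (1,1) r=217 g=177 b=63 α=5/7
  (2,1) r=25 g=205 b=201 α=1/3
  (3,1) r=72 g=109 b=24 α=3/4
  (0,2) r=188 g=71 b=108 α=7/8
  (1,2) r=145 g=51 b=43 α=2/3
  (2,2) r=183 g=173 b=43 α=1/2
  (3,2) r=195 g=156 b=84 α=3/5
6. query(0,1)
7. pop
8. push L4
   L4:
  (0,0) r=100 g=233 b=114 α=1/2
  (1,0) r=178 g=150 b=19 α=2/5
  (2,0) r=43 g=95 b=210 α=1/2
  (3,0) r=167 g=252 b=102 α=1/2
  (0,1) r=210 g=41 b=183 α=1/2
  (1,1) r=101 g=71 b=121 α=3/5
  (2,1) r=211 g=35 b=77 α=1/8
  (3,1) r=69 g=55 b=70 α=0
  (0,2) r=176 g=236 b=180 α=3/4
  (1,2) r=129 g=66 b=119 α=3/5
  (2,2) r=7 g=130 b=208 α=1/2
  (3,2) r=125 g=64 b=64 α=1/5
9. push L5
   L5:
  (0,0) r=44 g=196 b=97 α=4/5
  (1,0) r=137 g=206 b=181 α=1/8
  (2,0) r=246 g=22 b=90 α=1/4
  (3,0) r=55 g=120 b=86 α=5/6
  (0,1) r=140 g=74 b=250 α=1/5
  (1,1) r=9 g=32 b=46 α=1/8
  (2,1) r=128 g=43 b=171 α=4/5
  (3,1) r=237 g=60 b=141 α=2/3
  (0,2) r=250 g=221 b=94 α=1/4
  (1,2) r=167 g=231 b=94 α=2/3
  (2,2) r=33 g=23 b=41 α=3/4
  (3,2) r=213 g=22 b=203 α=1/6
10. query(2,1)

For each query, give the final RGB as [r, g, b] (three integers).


at x=2,y=0 over L1,L2:
L1 α=4/7: [72, 396/7, 116]
L2 α=4/5: [532/5, 1656/35, 368/5]
→ [106, 47, 74]

(0,1) stack=L1,L3; from [0,0,0]:
+L1 (α=2/3) → [78, 6, 238/3]
+L3 (α=3/8) → [573/4, 345/8, 1495/12]
rounded: [143, 43, 125]

at x=2,y=1 over L1,L4,L5:
+L1 (α=1/5) → [96/5, 206/5, 11]
+L4 (α=1/8) → [1727/40, 1617/40, 77/4]
+L5 (α=4/5) → [22207/200, 8497/200, 2813/20]
rounded: [111, 42, 141]


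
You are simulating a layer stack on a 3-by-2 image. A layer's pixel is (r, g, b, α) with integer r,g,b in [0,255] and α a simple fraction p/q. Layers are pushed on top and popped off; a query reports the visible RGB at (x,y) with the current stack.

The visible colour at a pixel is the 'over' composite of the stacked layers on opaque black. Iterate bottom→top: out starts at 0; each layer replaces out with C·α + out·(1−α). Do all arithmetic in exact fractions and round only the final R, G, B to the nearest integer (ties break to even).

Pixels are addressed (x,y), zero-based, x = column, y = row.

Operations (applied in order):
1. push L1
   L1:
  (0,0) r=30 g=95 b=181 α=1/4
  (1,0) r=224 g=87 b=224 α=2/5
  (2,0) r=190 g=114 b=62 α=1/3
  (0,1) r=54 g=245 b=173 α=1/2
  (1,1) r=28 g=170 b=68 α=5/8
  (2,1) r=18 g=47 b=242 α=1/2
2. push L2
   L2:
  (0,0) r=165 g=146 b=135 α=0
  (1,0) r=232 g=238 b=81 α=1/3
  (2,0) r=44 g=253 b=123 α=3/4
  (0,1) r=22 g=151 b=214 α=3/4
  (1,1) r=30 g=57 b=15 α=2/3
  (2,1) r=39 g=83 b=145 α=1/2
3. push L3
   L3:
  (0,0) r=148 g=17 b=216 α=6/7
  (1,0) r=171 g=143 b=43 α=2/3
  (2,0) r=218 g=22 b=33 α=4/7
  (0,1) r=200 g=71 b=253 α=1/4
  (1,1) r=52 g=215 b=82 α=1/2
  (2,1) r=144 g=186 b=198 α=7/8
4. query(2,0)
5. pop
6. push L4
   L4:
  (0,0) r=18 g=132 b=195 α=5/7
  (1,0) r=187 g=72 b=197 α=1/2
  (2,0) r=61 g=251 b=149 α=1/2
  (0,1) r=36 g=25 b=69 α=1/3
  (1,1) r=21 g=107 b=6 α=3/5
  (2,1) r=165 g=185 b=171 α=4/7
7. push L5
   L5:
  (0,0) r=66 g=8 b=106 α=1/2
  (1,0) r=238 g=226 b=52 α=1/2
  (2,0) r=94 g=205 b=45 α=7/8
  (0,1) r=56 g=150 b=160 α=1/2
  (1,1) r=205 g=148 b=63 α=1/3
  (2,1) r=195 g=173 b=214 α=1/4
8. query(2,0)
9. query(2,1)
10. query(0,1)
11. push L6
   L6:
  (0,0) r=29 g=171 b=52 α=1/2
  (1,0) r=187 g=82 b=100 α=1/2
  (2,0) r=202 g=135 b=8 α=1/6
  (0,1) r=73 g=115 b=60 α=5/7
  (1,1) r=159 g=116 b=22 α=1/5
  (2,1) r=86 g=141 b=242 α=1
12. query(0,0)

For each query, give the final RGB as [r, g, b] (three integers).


at x=2,y=0 over L1,L2,L3:
after L1 α=1/3: [190/3, 38, 62/3]
after L2 α=3/4: [293/6, 797/4, 1169/12]
after L3 α=4/7: [291/2, 2743/28, 1697/28]
rounded: [146, 98, 61]

(2,0) stack=L1,L2,L4,L5; from [0,0,0]:
+L1 (α=1/3) → [190/3, 38, 62/3]
+L2 (α=3/4) → [293/6, 797/4, 1169/12]
+L4 (α=1/2) → [659/12, 1801/8, 2957/24]
+L5 (α=7/8) → [8555/96, 13281/64, 10517/192]
= [89, 208, 55]

query (2,1) [L1,L2,L4,L5] — begin 0,0,0
+L1 (α=1/2) → [9, 47/2, 121]
+L2 (α=1/2) → [24, 213/4, 133]
+L4 (α=4/7) → [732/7, 3599/28, 1083/7]
+L5 (α=1/4) → [3561/28, 15641/112, 4747/28]
→ [127, 140, 170]

at x=0,y=1 over L1,L2,L4,L5:
L1 α=1/2: [27, 245/2, 173/2]
L2 α=3/4: [93/4, 1151/8, 1457/8]
L4 α=1/3: [55/2, 417/4, 1733/12]
L5 α=1/2: [167/4, 1017/8, 3653/24]
rounded: [42, 127, 152]

at x=0,y=0 over L1,L2,L4,L5,L6:
+L1 (α=1/4) → [15/2, 95/4, 181/4]
+L2 (α=0) → [15/2, 95/4, 181/4]
+L4 (α=5/7) → [15, 1415/14, 2131/14]
+L5 (α=1/2) → [81/2, 1527/28, 3615/28]
+L6 (α=1/2) → [139/4, 6315/56, 5071/56]
rounded: [35, 113, 91]


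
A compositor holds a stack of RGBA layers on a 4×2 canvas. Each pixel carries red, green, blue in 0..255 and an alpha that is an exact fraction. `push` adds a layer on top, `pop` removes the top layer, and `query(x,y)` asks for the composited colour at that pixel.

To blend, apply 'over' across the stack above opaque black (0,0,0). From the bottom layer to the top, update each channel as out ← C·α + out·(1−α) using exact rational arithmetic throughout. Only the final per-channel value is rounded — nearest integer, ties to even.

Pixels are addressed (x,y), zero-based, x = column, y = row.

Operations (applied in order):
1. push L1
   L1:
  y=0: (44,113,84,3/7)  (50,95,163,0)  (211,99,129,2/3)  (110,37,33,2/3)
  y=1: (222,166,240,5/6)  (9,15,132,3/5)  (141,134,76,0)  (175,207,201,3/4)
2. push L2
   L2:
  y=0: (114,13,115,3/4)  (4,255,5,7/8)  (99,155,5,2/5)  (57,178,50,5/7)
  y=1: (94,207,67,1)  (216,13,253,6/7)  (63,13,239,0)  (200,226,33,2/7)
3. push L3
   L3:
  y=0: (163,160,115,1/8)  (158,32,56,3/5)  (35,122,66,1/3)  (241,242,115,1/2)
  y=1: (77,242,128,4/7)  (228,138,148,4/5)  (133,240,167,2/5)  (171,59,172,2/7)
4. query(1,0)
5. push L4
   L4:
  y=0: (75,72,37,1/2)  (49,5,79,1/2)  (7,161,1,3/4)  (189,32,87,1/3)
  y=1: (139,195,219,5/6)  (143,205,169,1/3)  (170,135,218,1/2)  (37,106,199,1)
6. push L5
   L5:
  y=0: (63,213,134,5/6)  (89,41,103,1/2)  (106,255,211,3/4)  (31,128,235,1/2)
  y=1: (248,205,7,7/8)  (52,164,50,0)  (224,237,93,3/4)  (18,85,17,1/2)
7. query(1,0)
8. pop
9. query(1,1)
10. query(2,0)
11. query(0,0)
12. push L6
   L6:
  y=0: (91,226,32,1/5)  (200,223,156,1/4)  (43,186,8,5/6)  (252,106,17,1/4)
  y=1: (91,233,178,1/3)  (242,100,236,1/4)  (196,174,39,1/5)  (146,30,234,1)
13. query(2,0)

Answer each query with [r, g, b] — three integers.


(1,0) stack=L1,L2,L3; from [0,0,0]:
+L1 (α=0) → [0, 0, 0]
+L2 (α=7/8) → [7/2, 1785/8, 35/8]
+L3 (α=3/5) → [481/5, 2169/20, 707/20]
→ [96, 108, 35]

query (1,0) [L1,L2,L3,L4,L5] — begin 0,0,0
L1 α=0: [0, 0, 0]
L2 α=7/8: [7/2, 1785/8, 35/8]
L3 α=3/5: [481/5, 2169/20, 707/20]
L4 α=1/2: [363/5, 2269/40, 2287/40]
L5 α=1/2: [404/5, 3909/80, 6407/80]
rounded: [81, 49, 80]

query (1,1) [L1,L2,L3,L4] — begin 0,0,0
L1 α=3/5: [27/5, 9, 396/5]
L2 α=6/7: [6507/35, 87/7, 7986/35]
L3 α=4/5: [38427/175, 3951/35, 28706/175]
L4 α=1/3: [101879/525, 15077/105, 86987/525]
rounded: [194, 144, 166]

query (2,0) [L1,L2,L3,L4] — begin 0,0,0
+L1 (α=2/3) → [422/3, 66, 86]
+L2 (α=2/5) → [124, 508/5, 268/5]
+L3 (α=1/3) → [283/3, 542/5, 866/15]
+L4 (α=3/4) → [173/6, 2957/20, 911/60]
= [29, 148, 15]

at x=0,y=0 over L1,L2,L3,L4:
L1 α=3/7: [132/7, 339/7, 36]
L2 α=3/4: [1263/14, 153/7, 381/4]
L3 α=1/8: [1589/16, 313/8, 3127/32]
L4 α=1/2: [2789/32, 889/16, 4311/64]
rounded: [87, 56, 67]

(2,0) stack=L1,L2,L3,L4,L6; from [0,0,0]:
L1 α=2/3: [422/3, 66, 86]
L2 α=2/5: [124, 508/5, 268/5]
L3 α=1/3: [283/3, 542/5, 866/15]
L4 α=3/4: [173/6, 2957/20, 911/60]
L6 α=5/6: [1463/36, 21557/120, 3311/360]
rounded: [41, 180, 9]


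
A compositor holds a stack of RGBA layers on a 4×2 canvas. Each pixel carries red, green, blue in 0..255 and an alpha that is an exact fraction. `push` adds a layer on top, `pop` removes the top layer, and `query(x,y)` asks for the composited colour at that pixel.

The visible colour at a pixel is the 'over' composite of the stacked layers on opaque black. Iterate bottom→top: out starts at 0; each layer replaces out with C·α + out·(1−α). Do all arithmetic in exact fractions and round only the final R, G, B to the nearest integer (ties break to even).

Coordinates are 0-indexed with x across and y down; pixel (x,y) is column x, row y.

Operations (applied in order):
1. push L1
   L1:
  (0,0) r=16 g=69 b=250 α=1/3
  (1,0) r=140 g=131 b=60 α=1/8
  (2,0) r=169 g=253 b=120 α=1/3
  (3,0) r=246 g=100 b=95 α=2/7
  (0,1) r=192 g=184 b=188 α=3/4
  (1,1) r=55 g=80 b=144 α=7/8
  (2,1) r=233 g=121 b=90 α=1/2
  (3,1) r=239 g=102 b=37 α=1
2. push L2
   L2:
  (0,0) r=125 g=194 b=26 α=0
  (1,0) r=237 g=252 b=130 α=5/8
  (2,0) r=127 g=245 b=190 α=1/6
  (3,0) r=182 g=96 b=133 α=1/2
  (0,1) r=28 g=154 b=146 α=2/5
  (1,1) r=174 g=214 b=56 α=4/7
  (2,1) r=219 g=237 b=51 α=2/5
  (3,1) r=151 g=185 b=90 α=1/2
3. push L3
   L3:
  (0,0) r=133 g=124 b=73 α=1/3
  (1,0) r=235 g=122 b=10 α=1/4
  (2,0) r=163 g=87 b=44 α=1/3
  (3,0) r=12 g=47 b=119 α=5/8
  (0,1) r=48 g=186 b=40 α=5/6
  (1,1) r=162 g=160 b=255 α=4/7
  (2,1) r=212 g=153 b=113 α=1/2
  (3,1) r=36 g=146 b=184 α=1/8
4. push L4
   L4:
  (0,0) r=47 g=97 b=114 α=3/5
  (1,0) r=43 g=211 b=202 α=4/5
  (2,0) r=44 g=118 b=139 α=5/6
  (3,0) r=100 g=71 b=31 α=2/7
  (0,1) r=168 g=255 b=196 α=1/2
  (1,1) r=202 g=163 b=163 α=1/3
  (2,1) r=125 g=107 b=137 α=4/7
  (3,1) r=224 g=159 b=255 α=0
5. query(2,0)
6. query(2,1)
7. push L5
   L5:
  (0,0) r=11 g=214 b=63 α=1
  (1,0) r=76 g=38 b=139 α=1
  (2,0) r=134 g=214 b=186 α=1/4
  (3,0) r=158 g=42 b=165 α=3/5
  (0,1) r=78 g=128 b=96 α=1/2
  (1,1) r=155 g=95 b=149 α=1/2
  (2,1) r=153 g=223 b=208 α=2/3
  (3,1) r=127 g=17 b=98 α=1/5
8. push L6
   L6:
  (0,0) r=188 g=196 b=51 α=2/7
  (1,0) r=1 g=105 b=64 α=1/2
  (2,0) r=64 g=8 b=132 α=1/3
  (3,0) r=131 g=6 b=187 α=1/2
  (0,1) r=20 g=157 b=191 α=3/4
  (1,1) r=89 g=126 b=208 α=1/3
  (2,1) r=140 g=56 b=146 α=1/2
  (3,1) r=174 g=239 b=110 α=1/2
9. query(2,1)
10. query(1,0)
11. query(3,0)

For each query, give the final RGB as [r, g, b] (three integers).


(2,0) stack=L1,L2,L3,L4; from [0,0,0]:
after L1 α=1/3: [169/3, 253/3, 40]
after L2 α=1/6: [613/9, 1000/9, 65]
after L3 α=1/3: [2693/27, 2783/27, 58]
after L4 α=5/6: [8633/162, 18713/162, 251/2]
= [53, 116, 126]

at x=2,y=1 over L1,L2,L3,L4:
+L1 (α=1/2) → [233/2, 121/2, 45]
+L2 (α=2/5) → [315/2, 1311/10, 237/5]
+L3 (α=1/2) → [739/4, 2841/20, 401/5]
+L4 (α=4/7) → [4217/28, 17083/140, 3943/35]
→ [151, 122, 113]

at x=2,y=1 over L1,L2,L3,L4,L5,L6:
after L1 α=1/2: [233/2, 121/2, 45]
after L2 α=2/5: [315/2, 1311/10, 237/5]
after L3 α=1/2: [739/4, 2841/20, 401/5]
after L4 α=4/7: [4217/28, 17083/140, 3943/35]
after L5 α=2/3: [12785/84, 79523/420, 18503/105]
after L6 α=1/2: [24545/168, 103043/840, 33833/210]
rounded: [146, 123, 161]

query (1,0) [L1,L2,L3,L4,L5,L6] — begin 0,0,0
after L1 α=1/8: [35/2, 131/8, 15/2]
after L2 α=5/8: [2475/16, 10473/64, 1345/16]
after L3 α=1/4: [11185/64, 39227/256, 4195/64]
after L4 α=4/5: [22193/320, 255291/1280, 55907/320]
after L5 α=1: [76, 38, 139]
after L6 α=1/2: [77/2, 143/2, 203/2]
→ [38, 72, 102]

at x=3,y=0 over L1,L2,L3,L4,L5,L6:
after L1 α=2/7: [492/7, 200/7, 190/7]
after L2 α=1/2: [883/7, 436/7, 1121/14]
after L3 α=5/8: [3069/56, 2953/56, 11693/112]
after L4 α=2/7: [26545/392, 22717/392, 65409/784]
after L5 α=3/5: [119449/980, 47413/980, 259449/1960]
after L6 α=1/2: [247829/1960, 53293/1960, 625969/3920]
rounded: [126, 27, 160]


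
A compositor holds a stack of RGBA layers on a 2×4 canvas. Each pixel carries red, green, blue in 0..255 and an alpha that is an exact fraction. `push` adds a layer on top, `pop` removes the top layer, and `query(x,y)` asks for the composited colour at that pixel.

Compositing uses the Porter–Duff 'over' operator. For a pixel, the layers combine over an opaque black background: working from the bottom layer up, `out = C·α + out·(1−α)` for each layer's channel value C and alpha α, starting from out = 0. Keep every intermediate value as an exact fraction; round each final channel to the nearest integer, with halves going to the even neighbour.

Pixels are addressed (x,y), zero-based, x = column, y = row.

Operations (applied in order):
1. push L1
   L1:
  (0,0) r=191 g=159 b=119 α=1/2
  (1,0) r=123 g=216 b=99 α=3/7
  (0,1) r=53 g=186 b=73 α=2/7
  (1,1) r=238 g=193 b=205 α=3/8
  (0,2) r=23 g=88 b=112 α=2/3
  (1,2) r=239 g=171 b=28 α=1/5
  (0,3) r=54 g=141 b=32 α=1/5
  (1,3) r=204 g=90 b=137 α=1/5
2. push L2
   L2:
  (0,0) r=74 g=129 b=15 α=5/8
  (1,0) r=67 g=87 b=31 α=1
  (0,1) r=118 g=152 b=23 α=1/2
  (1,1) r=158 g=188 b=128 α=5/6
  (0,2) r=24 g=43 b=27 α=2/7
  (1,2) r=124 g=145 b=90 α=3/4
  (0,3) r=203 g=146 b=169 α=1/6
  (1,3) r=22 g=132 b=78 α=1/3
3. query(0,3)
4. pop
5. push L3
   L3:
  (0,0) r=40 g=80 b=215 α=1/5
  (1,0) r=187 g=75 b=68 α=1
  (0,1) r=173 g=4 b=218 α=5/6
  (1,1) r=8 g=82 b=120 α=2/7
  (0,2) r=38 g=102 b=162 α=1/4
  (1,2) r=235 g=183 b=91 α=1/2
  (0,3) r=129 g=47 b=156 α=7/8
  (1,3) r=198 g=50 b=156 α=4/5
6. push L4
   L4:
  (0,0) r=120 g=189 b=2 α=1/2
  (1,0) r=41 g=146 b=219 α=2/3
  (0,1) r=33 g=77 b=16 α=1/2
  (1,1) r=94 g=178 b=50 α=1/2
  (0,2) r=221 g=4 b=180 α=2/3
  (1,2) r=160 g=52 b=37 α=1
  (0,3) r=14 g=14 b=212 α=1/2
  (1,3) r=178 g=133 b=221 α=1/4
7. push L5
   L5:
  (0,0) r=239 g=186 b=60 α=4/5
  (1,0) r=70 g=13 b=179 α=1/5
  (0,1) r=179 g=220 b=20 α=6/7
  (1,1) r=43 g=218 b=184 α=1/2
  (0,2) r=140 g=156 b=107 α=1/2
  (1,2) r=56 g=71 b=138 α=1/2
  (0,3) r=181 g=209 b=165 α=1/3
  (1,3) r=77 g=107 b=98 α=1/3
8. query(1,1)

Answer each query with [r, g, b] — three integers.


(0,3) stack=L1,L2; from [0,0,0]:
L1 α=1/5: [54/5, 141/5, 32/5]
L2 α=1/6: [257/6, 287/6, 67/2]
→ [43, 48, 34]

query (1,1) [L1,L3,L4,L5] — begin 0,0,0
+L1 (α=3/8) → [357/4, 579/8, 615/8]
+L3 (α=2/7) → [1849/28, 601/8, 4995/56]
+L4 (α=1/2) → [4481/56, 2025/16, 7795/112]
+L5 (α=1/2) → [6889/112, 5513/32, 28403/224]
→ [62, 172, 127]


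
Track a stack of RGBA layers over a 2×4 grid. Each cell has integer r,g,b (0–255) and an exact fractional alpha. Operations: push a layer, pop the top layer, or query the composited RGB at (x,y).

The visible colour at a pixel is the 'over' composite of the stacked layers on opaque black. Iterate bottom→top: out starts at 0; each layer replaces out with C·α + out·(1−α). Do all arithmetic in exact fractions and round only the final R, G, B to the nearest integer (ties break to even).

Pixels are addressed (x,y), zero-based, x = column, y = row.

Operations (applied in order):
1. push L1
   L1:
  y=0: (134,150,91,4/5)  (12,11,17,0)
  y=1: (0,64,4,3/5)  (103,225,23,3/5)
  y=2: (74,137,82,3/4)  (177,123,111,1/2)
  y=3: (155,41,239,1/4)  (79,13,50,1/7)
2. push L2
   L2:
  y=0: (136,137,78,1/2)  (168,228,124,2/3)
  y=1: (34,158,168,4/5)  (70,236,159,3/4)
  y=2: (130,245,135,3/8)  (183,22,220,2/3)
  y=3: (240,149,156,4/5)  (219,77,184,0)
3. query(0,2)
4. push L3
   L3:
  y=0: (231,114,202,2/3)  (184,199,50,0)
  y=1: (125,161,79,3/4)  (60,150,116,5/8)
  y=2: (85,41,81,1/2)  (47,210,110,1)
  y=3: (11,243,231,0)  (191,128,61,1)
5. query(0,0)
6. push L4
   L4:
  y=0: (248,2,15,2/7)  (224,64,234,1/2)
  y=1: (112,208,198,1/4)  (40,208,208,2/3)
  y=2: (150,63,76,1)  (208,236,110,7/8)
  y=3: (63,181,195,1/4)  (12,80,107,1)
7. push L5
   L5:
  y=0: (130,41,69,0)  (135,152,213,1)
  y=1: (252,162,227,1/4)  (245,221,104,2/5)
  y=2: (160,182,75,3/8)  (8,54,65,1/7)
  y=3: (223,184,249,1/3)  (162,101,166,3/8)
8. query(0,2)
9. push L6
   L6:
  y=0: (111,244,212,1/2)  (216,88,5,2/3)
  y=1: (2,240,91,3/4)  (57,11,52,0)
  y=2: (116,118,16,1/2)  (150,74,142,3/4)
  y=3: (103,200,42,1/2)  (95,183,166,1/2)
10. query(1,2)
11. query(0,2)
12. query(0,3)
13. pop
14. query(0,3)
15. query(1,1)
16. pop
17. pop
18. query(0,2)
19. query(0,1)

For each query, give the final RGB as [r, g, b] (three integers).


(0,2) stack=L1,L2; from [0,0,0]:
+L1 (α=3/4) → [111/2, 411/4, 123/2]
+L2 (α=3/8) → [1335/16, 4995/32, 1425/16]
→ [83, 156, 89]

at x=0,y=0 over L1,L2,L3:
L1 α=4/5: [536/5, 120, 364/5]
L2 α=1/2: [608/5, 257/2, 377/5]
L3 α=2/3: [2918/15, 713/6, 799/5]
rounded: [195, 119, 160]

at x=0,y=2 over L1,L2,L3,L4,L5:
L1 α=3/4: [111/2, 411/4, 123/2]
L2 α=3/8: [1335/16, 4995/32, 1425/16]
L3 α=1/2: [2695/32, 6307/64, 2721/32]
L4 α=1: [150, 63, 76]
L5 α=3/8: [615/4, 861/8, 605/8]
→ [154, 108, 76]

at x=1,y=2 over L1,L2,L3,L4,L5,L6:
+L1 (α=1/2) → [177/2, 123/2, 111/2]
+L2 (α=2/3) → [303/2, 211/6, 991/6]
+L3 (α=1) → [47, 210, 110]
+L4 (α=7/8) → [1503/8, 931/4, 110]
+L5 (α=1/7) → [4541/28, 2901/14, 725/7]
+L6 (α=3/4) → [17141/112, 6009/56, 3707/28]
rounded: [153, 107, 132]

query (0,2) [L1,L2,L3,L4,L5,L6] — begin 0,0,0
+L1 (α=3/4) → [111/2, 411/4, 123/2]
+L2 (α=3/8) → [1335/16, 4995/32, 1425/16]
+L3 (α=1/2) → [2695/32, 6307/64, 2721/32]
+L4 (α=1) → [150, 63, 76]
+L5 (α=3/8) → [615/4, 861/8, 605/8]
+L6 (α=1/2) → [1079/8, 1805/16, 733/16]
= [135, 113, 46]

query (0,3) [L1,L2,L3,L4,L5,L6] — begin 0,0,0
L1 α=1/4: [155/4, 41/4, 239/4]
L2 α=4/5: [799/4, 485/4, 547/4]
L3 α=0: [799/4, 485/4, 547/4]
L4 α=1/4: [2649/16, 2179/16, 2421/16]
L5 α=1/3: [4433/24, 1217/8, 1471/8]
L6 α=1/2: [6905/48, 2817/16, 1807/16]
rounded: [144, 176, 113]

(0,3) stack=L1,L2,L3,L4,L5; from [0,0,0]:
L1 α=1/4: [155/4, 41/4, 239/4]
L2 α=4/5: [799/4, 485/4, 547/4]
L3 α=0: [799/4, 485/4, 547/4]
L4 α=1/4: [2649/16, 2179/16, 2421/16]
L5 α=1/3: [4433/24, 1217/8, 1471/8]
→ [185, 152, 184]

(1,1) stack=L1,L2,L3,L4,L5; from [0,0,0]:
after L1 α=3/5: [309/5, 135, 69/5]
after L2 α=3/4: [1359/20, 843/4, 1227/10]
after L3 α=5/8: [10077/160, 5529/32, 9481/80]
after L4 α=2/3: [22877/480, 18841/96, 42761/240]
after L5 α=2/5: [101277/800, 6597/32, 59401/400]
= [127, 206, 149]

query (0,2) [L1,L2,L3] — begin 0,0,0
+L1 (α=3/4) → [111/2, 411/4, 123/2]
+L2 (α=3/8) → [1335/16, 4995/32, 1425/16]
+L3 (α=1/2) → [2695/32, 6307/64, 2721/32]
→ [84, 99, 85]

query (0,1) [L1,L2,L3] — begin 0,0,0
+L1 (α=3/5) → [0, 192/5, 12/5]
+L2 (α=4/5) → [136/5, 3352/25, 3372/25]
+L3 (α=3/4) → [2011/20, 15427/100, 9297/100]
rounded: [101, 154, 93]


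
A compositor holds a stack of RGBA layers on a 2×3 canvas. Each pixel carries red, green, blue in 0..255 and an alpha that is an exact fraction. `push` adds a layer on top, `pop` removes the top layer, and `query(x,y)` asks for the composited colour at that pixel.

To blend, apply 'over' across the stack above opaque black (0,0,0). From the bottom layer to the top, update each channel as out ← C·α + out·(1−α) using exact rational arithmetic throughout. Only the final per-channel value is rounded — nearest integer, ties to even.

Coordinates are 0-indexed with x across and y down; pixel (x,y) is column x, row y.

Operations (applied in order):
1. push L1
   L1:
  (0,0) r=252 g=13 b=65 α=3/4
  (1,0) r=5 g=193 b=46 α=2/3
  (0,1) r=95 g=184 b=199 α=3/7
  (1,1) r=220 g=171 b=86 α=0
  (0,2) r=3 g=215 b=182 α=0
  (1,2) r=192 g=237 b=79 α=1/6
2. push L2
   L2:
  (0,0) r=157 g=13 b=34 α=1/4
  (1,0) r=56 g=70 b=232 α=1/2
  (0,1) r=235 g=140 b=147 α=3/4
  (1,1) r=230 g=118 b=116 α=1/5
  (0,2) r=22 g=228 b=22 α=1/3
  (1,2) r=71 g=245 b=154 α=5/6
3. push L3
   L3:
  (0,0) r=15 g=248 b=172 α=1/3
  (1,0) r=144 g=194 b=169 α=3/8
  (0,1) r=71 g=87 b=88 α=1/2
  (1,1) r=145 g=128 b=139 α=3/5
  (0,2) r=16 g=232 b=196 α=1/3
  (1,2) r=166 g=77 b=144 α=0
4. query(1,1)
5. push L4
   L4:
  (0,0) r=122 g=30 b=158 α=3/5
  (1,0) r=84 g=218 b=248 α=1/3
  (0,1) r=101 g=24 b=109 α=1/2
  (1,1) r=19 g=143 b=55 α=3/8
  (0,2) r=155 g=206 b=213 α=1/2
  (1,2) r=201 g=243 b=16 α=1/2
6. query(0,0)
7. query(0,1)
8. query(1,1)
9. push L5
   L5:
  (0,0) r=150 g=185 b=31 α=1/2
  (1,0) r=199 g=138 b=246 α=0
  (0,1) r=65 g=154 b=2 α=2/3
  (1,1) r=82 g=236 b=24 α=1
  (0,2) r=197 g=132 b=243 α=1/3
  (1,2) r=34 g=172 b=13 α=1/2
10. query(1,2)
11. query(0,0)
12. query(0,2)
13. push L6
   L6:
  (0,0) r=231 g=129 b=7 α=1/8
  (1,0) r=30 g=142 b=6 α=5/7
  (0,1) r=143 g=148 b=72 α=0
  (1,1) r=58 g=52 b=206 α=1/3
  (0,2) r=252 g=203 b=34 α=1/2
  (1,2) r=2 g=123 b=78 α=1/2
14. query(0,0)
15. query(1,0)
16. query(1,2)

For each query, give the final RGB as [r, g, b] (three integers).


(1,1) stack=L1,L2,L3; from [0,0,0]:
L1 α=0: [0, 0, 0]
L2 α=1/5: [46, 118/5, 116/5]
L3 α=3/5: [527/5, 2156/25, 2317/25]
= [105, 86, 93]

(0,0) stack=L1,L2,L3,L4; from [0,0,0]:
after L1 α=3/4: [189, 39/4, 195/4]
after L2 α=1/4: [181, 169/16, 721/16]
after L3 α=1/3: [377/3, 2153/24, 699/8]
after L4 α=3/5: [1852/15, 3233/60, 519/4]
→ [123, 54, 130]

query (0,1) [L1,L2,L3,L4] — begin 0,0,0
after L1 α=3/7: [285/7, 552/7, 597/7]
after L2 α=3/4: [1305/7, 873/7, 921/7]
after L3 α=1/2: [901/7, 741/7, 1537/14]
after L4 α=1/2: [804/7, 909/14, 3063/28]
= [115, 65, 109]

(1,1) stack=L1,L2,L3,L4; from [0,0,0]:
+L1 (α=0) → [0, 0, 0]
+L2 (α=1/5) → [46, 118/5, 116/5]
+L3 (α=3/5) → [527/5, 2156/25, 2317/25]
+L4 (α=3/8) → [73, 4301/40, 1571/20]
rounded: [73, 108, 79]

query (1,2) [L1,L2,L3,L4,L5] — begin 0,0,0
L1 α=1/6: [32, 79/2, 79/6]
L2 α=5/6: [129/2, 843/4, 4699/36]
L3 α=0: [129/2, 843/4, 4699/36]
L4 α=1/2: [531/4, 1815/8, 5275/72]
L5 α=1/2: [667/8, 3191/16, 6211/144]
rounded: [83, 199, 43]

at x=0,y=0 over L1,L2,L3,L4,L5:
after L1 α=3/4: [189, 39/4, 195/4]
after L2 α=1/4: [181, 169/16, 721/16]
after L3 α=1/3: [377/3, 2153/24, 699/8]
after L4 α=3/5: [1852/15, 3233/60, 519/4]
after L5 α=1/2: [2051/15, 14333/120, 643/8]
= [137, 119, 80]

(0,2) stack=L1,L2,L3,L4,L5; from [0,0,0]:
after L1 α=0: [0, 0, 0]
after L2 α=1/3: [22/3, 76, 22/3]
after L3 α=1/3: [92/9, 128, 632/9]
after L4 α=1/2: [1487/18, 167, 2549/18]
after L5 α=1/3: [3260/27, 466/3, 4736/27]
= [121, 155, 175]

at x=0,y=0 over L1,L2,L3,L4,L5,L6:
+L1 (α=3/4) → [189, 39/4, 195/4]
+L2 (α=1/4) → [181, 169/16, 721/16]
+L3 (α=1/3) → [377/3, 2153/24, 699/8]
+L4 (α=3/5) → [1852/15, 3233/60, 519/4]
+L5 (α=1/2) → [2051/15, 14333/120, 643/8]
+L6 (α=1/8) → [8911/60, 115811/960, 4557/64]
= [149, 121, 71]

query (1,0) [L1,L2,L3,L4,L5,L6] — begin 0,0,0
+L1 (α=2/3) → [10/3, 386/3, 92/3]
+L2 (α=1/2) → [89/3, 298/3, 394/3]
+L3 (α=3/8) → [1741/24, 809/6, 3491/24]
+L4 (α=1/3) → [2749/36, 1463/9, 6467/36]
+L5 (α=0) → [2749/36, 1463/9, 6467/36]
+L6 (α=5/7) → [5449/126, 9316/63, 1001/18]
= [43, 148, 56]

(1,2) stack=L1,L2,L3,L4,L5,L6; from [0,0,0]:
+L1 (α=1/6) → [32, 79/2, 79/6]
+L2 (α=5/6) → [129/2, 843/4, 4699/36]
+L3 (α=0) → [129/2, 843/4, 4699/36]
+L4 (α=1/2) → [531/4, 1815/8, 5275/72]
+L5 (α=1/2) → [667/8, 3191/16, 6211/144]
+L6 (α=1/2) → [683/16, 5159/32, 17443/288]
= [43, 161, 61]


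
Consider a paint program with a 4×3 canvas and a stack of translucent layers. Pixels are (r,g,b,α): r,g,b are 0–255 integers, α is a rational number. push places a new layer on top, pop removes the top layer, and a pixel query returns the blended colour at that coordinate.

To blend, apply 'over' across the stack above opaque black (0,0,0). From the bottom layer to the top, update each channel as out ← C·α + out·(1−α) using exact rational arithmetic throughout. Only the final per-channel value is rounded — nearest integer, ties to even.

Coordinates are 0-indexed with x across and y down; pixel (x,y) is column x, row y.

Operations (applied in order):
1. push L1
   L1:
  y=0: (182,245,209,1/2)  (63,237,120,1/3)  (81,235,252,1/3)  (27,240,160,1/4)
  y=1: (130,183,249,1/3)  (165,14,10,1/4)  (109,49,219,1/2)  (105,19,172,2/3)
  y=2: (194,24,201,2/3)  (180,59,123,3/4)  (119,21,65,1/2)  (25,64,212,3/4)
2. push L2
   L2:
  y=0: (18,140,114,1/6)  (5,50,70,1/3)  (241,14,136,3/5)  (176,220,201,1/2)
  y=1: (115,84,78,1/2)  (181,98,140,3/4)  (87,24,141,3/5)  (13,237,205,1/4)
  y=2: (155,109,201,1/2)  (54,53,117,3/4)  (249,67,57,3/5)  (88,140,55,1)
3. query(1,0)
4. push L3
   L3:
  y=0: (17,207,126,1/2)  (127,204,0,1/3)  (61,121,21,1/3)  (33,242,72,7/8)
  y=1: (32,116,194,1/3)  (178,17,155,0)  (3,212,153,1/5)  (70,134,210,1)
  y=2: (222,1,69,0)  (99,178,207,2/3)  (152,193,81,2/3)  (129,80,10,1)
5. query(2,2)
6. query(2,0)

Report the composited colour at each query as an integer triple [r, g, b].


(1,0) stack=L1,L2; from [0,0,0]:
after L1 α=1/3: [21, 79, 40]
after L2 α=1/3: [47/3, 208/3, 50]
rounded: [16, 69, 50]

(2,2) stack=L1,L2,L3; from [0,0,0]:
L1 α=1/2: [119/2, 21/2, 65/2]
L2 α=3/5: [866/5, 222/5, 236/5]
L3 α=2/3: [2386/15, 2152/15, 1046/15]
→ [159, 143, 70]

query (2,0) [L1,L2,L3] — begin 0,0,0
L1 α=1/3: [27, 235/3, 84]
L2 α=3/5: [777/5, 596/15, 576/5]
L3 α=1/3: [1859/15, 3007/45, 419/5]
→ [124, 67, 84]


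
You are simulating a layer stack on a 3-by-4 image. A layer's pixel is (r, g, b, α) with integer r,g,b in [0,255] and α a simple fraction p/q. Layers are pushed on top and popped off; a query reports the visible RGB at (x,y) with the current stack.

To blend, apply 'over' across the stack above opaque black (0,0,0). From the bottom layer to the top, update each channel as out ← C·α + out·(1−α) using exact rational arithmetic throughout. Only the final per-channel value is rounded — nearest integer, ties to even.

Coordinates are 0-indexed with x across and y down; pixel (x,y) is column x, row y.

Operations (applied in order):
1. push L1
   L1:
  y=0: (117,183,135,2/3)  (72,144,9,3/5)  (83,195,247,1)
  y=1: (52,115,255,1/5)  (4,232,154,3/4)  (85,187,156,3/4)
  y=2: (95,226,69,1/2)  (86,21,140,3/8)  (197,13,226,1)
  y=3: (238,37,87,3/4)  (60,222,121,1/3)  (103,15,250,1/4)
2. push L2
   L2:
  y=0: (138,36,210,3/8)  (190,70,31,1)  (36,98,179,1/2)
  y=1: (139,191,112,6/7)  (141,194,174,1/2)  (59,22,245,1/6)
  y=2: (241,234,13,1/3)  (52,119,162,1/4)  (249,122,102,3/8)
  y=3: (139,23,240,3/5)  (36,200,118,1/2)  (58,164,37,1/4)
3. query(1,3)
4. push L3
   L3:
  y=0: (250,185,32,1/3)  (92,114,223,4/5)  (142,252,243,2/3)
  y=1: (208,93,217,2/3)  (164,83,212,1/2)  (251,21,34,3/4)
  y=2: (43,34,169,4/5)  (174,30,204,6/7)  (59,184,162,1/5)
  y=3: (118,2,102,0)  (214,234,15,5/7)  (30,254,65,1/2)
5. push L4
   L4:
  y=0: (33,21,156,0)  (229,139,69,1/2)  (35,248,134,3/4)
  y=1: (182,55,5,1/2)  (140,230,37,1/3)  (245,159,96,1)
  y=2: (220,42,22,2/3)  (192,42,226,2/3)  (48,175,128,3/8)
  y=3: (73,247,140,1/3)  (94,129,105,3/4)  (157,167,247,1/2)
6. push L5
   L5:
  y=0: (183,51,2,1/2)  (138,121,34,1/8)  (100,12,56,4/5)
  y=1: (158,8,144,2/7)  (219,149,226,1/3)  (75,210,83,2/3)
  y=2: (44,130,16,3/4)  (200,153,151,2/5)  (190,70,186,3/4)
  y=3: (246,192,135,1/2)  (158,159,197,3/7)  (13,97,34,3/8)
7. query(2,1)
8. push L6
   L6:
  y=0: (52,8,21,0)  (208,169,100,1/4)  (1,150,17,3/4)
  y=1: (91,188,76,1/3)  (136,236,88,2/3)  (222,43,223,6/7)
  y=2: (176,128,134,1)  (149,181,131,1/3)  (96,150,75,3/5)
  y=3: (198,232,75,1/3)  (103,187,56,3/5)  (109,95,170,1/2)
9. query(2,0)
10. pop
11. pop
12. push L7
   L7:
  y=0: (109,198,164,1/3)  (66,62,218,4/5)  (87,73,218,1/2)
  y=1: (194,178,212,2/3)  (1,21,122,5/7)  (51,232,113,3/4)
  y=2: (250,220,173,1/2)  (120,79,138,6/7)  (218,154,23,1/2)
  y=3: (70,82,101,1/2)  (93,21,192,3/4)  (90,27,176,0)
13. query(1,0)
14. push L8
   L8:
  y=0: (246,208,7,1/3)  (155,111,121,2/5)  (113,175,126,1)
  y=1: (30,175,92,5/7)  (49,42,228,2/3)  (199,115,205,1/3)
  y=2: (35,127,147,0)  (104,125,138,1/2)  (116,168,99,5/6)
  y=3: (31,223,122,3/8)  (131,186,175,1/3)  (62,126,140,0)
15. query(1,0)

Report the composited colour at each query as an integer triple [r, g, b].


(1,3) stack=L1,L2; from [0,0,0]:
L1 α=1/3: [20, 74, 121/3]
L2 α=1/2: [28, 137, 475/6]
= [28, 137, 79]

(2,1) stack=L1,L2,L3,L4,L5; from [0,0,0]:
+L1 (α=3/4) → [255/4, 561/4, 117]
+L2 (α=1/6) → [1511/24, 2893/24, 415/3]
+L3 (α=3/4) → [19583/96, 4405/96, 721/12]
+L4 (α=1) → [245, 159, 96]
+L5 (α=2/3) → [395/3, 193, 262/3]
→ [132, 193, 87]

query (2,0) [L1,L2,L3,L4,L5,L6] — begin 0,0,0
L1 α=1: [83, 195, 247]
L2 α=1/2: [119/2, 293/2, 213]
L3 α=2/3: [229/2, 1301/6, 233]
L4 α=3/4: [439/8, 5765/24, 635/4]
L5 α=4/5: [3639/40, 6917/120, 1531/20]
L6 α=3/4: [3759/160, 60917/480, 2551/80]
= [23, 127, 32]

(1,0) stack=L1,L2,L3,L4,L7; from [0,0,0]:
L1 α=3/5: [216/5, 432/5, 27/5]
L2 α=1: [190, 70, 31]
L3 α=4/5: [558/5, 526/5, 923/5]
L4 α=1/2: [1703/10, 1221/10, 634/5]
L7 α=4/5: [4343/50, 3701/50, 4994/25]
= [87, 74, 200]

(1,0) stack=L1,L2,L3,L4,L7,L8; from [0,0,0]:
L1 α=3/5: [216/5, 432/5, 27/5]
L2 α=1: [190, 70, 31]
L3 α=4/5: [558/5, 526/5, 923/5]
L4 α=1/2: [1703/10, 1221/10, 634/5]
L7 α=4/5: [4343/50, 3701/50, 4994/25]
L8 α=2/5: [28529/250, 22203/250, 21032/125]
= [114, 89, 168]


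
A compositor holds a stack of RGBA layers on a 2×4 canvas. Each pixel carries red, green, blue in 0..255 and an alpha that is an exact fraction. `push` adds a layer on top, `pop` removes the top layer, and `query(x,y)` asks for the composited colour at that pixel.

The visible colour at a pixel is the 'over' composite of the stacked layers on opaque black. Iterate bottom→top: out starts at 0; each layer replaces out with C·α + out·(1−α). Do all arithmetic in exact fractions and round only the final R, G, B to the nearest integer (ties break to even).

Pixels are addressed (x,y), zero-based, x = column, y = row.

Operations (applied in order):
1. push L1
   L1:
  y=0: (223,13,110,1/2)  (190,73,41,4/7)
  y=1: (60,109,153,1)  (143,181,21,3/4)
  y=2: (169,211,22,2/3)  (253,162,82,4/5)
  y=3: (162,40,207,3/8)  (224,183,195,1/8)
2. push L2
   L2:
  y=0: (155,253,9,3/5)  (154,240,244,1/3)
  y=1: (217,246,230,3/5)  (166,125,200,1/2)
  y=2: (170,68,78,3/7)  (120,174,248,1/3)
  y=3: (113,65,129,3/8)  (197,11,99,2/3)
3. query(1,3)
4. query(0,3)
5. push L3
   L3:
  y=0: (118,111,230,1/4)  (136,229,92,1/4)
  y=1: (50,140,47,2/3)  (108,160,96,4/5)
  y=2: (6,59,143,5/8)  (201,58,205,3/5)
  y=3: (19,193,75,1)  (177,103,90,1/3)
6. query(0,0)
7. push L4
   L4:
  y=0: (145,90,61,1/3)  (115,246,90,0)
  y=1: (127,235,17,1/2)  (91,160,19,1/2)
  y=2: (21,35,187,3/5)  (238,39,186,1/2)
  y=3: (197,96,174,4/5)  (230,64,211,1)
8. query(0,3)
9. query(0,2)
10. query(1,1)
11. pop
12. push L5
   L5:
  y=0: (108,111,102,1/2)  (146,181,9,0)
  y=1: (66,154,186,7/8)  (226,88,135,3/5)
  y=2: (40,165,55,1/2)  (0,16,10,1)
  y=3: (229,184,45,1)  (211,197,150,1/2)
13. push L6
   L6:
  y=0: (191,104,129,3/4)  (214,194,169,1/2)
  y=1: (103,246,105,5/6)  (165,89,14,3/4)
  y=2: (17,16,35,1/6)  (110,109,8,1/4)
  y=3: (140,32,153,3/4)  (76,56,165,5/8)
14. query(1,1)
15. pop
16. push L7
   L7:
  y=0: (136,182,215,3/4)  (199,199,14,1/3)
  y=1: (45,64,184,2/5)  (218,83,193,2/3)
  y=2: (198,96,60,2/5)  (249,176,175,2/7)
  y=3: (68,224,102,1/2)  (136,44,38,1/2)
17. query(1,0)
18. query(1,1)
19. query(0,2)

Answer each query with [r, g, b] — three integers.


query (1,3) [L1,L2] — begin 0,0,0
+L1 (α=1/8) → [28, 183/8, 195/8]
+L2 (α=2/3) → [422/3, 359/24, 593/8]
→ [141, 15, 74]

query (0,3) [L1,L2] — begin 0,0,0
+L1 (α=3/8) → [243/4, 15, 621/8]
+L2 (α=3/8) → [2571/32, 135/4, 6201/64]
= [80, 34, 97]

query (0,0) [L1,L2,L3] — begin 0,0,0
after L1 α=1/2: [223/2, 13/2, 55]
after L2 α=3/5: [688/5, 772/5, 137/5]
after L3 α=1/4: [1327/10, 2871/20, 1561/20]
rounded: [133, 144, 78]

at x=0,y=3 over L1,L2,L3,L4:
after L1 α=3/8: [243/4, 15, 621/8]
after L2 α=3/8: [2571/32, 135/4, 6201/64]
after L3 α=1: [19, 193, 75]
after L4 α=4/5: [807/5, 577/5, 771/5]
rounded: [161, 115, 154]

(0,2) stack=L1,L2,L3,L4; from [0,0,0]:
L1 α=2/3: [338/3, 422/3, 44/3]
L2 α=3/7: [2882/21, 2300/21, 878/21]
L3 α=5/8: [773/14, 4365/56, 5883/56]
L4 α=3/5: [1214/35, 1461/28, 21591/140]
rounded: [35, 52, 154]

(1,1) stack=L1,L2,L3,L4; from [0,0,0]:
after L1 α=3/4: [429/4, 543/4, 63/4]
after L2 α=1/2: [1093/8, 1043/8, 863/8]
after L3 α=4/5: [4549/40, 6163/40, 787/8]
after L4 α=1/2: [8189/80, 12563/80, 939/16]
rounded: [102, 157, 59]

query (1,1) [L1,L2,L3,L5,L6] — begin 0,0,0
L1 α=3/4: [429/4, 543/4, 63/4]
L2 α=1/2: [1093/8, 1043/8, 863/8]
L3 α=4/5: [4549/40, 6163/40, 787/8]
L5 α=3/5: [18109/100, 11443/100, 2407/20]
L6 α=3/4: [67609/400, 38143/400, 3247/80]
rounded: [169, 95, 41]

query (1,0) [L1,L2,L3,L5,L7] — begin 0,0,0
+L1 (α=4/7) → [760/7, 292/7, 164/7]
+L2 (α=1/3) → [866/7, 2264/21, 2036/21]
+L3 (α=1/4) → [1775/14, 3867/28, 670/7]
+L5 (α=0) → [1775/14, 3867/28, 670/7]
+L7 (α=1/3) → [1056/7, 6653/42, 1438/21]
rounded: [151, 158, 68]

query (1,1) [L1,L2,L3,L5,L7] — begin 0,0,0
after L1 α=3/4: [429/4, 543/4, 63/4]
after L2 α=1/2: [1093/8, 1043/8, 863/8]
after L3 α=4/5: [4549/40, 6163/40, 787/8]
after L5 α=3/5: [18109/100, 11443/100, 2407/20]
after L7 α=2/3: [61709/300, 28043/300, 10127/60]
→ [206, 93, 169]

at x=0,y=2 over L1,L2,L3,L5,L7:
L1 α=2/3: [338/3, 422/3, 44/3]
L2 α=3/7: [2882/21, 2300/21, 878/21]
L3 α=5/8: [773/14, 4365/56, 5883/56]
L5 α=1/2: [1333/28, 13605/112, 8963/112]
L7 α=2/5: [15087/140, 62319/560, 40329/560]
rounded: [108, 111, 72]


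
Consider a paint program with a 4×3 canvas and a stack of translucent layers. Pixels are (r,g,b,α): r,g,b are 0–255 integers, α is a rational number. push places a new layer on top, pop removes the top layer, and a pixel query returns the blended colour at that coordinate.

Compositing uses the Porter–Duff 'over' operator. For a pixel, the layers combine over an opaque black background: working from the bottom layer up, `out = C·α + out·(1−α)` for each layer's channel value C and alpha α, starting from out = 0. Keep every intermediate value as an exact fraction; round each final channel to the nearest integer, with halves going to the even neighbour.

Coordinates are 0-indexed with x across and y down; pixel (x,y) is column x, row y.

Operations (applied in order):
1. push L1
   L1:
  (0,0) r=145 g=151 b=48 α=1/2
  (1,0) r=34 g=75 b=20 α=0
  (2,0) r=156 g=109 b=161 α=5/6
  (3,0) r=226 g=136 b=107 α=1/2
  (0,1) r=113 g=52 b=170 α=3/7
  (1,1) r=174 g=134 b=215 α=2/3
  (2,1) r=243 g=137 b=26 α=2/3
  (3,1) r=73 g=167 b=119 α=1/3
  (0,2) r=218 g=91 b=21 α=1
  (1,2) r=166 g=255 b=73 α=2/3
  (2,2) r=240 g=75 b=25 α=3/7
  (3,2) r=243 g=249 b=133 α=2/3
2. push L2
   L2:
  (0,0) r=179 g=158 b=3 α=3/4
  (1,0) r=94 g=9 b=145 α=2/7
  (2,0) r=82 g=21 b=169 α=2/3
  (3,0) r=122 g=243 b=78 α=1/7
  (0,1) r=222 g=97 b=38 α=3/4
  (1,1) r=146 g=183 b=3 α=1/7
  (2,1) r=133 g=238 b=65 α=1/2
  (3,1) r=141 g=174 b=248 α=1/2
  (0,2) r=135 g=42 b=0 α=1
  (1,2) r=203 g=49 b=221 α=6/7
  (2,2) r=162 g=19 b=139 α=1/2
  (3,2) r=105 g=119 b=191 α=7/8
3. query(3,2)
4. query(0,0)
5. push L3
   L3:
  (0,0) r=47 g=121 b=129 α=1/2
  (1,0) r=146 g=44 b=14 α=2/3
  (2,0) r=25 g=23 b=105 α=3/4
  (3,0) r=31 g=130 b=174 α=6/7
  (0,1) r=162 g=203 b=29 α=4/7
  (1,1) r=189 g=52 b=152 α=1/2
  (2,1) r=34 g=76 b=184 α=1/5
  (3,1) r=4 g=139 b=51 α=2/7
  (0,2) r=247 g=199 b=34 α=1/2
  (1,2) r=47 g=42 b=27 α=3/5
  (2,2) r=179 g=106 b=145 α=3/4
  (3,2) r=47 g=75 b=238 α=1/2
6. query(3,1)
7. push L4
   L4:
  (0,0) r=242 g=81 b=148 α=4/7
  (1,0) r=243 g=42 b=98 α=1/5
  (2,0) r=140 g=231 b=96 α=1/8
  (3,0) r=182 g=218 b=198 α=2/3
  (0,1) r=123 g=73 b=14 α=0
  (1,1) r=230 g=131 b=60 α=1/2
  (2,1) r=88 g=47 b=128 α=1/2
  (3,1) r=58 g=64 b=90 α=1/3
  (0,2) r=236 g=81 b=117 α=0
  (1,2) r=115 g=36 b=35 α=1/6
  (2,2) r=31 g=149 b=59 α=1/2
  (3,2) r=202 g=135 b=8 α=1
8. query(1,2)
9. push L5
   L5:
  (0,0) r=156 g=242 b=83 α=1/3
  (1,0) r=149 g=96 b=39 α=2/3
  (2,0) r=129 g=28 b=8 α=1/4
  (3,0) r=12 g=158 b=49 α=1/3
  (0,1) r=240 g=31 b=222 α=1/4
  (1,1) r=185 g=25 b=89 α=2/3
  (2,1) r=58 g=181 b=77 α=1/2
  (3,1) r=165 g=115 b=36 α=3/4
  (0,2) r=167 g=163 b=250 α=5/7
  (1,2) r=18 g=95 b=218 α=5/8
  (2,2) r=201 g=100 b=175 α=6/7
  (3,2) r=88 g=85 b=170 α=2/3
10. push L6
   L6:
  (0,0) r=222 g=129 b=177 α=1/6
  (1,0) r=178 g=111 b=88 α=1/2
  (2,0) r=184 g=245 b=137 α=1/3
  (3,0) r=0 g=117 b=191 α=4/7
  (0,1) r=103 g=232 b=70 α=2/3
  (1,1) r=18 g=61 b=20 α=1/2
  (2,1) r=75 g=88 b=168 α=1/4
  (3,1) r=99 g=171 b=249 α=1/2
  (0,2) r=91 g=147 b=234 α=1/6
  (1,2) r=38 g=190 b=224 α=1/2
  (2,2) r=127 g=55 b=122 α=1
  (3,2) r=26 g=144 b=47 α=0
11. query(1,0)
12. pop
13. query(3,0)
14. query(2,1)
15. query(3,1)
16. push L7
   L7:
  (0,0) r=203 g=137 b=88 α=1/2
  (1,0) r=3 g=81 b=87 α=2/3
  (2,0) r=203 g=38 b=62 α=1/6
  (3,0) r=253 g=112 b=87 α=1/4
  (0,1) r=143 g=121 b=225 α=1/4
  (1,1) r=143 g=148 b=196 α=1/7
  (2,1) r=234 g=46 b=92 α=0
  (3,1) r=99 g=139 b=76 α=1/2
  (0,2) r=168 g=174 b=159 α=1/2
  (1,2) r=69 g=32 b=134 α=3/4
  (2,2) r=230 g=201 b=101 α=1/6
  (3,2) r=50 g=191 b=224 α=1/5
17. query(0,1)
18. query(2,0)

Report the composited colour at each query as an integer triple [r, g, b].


query (3,2) [L1,L2] — begin 0,0,0
+L1 (α=2/3) → [162, 166, 266/3]
+L2 (α=7/8) → [897/8, 999/8, 4277/24]
→ [112, 125, 178]

(0,0) stack=L1,L2; from [0,0,0]:
+L1 (α=1/2) → [145/2, 151/2, 24]
+L2 (α=3/4) → [1219/8, 1099/8, 33/4]
rounded: [152, 137, 8]

query (3,1) [L1,L2,L3] — begin 0,0,0
+L1 (α=1/3) → [73/3, 167/3, 119/3]
+L2 (α=1/2) → [248/3, 689/6, 863/6]
+L3 (α=2/7) → [1264/21, 5113/42, 4927/42]
→ [60, 122, 117]

at x=1,y=2 over L1,L2,L3,L4:
+L1 (α=2/3) → [332/3, 170, 146/3]
+L2 (α=6/7) → [3986/21, 464/7, 4124/21]
+L3 (α=3/5) → [10933/105, 362/7, 9949/105]
+L4 (α=1/6) → [6674/63, 1031/21, 5342/63]
= [106, 49, 85]

(1,0) stack=L1,L2,L3,L4,L5,L6; from [0,0,0]:
after L1 α=0: [0, 0, 0]
after L2 α=2/7: [188/7, 18/7, 290/7]
after L3 α=2/3: [744/7, 634/21, 162/7]
after L4 α=1/5: [4677/35, 3418/105, 1334/35]
after L5 α=2/3: [15107/105, 23578/315, 4064/105]
after L6 α=1/2: [33797/210, 58543/630, 6652/105]
rounded: [161, 93, 63]

at x=3,y=0 over L1,L2,L3,L4,L5:
+L1 (α=1/2) → [113, 68, 107/2]
+L2 (α=1/7) → [800/7, 93, 57]
+L3 (α=6/7) → [2102/49, 873/7, 1101/7]
+L4 (α=2/3) → [6646/49, 3925/21, 1291/7]
+L5 (α=1/3) → [13880/147, 11168/63, 975/7]
= [94, 177, 139]

(2,1) stack=L1,L2,L3,L4,L5; from [0,0,0]:
+L1 (α=2/3) → [162, 274/3, 52/3]
+L2 (α=1/2) → [295/2, 494/3, 247/6]
+L3 (α=1/5) → [624/5, 2204/15, 1046/15]
+L4 (α=1/2) → [532/5, 2909/30, 1483/15]
+L5 (α=1/2) → [411/5, 8339/60, 1319/15]
→ [82, 139, 88]

(3,1) stack=L1,L2,L3,L4,L5; from [0,0,0]:
+L1 (α=1/3) → [73/3, 167/3, 119/3]
+L2 (α=1/2) → [248/3, 689/6, 863/6]
+L3 (α=2/7) → [1264/21, 5113/42, 4927/42]
+L4 (α=1/3) → [3746/63, 6457/63, 6817/63]
+L5 (α=3/4) → [34931/252, 7048/63, 13621/252]
→ [139, 112, 54]

query (0,1) [L1,L2,L3,L4,L5,L7] — begin 0,0,0
after L1 α=3/7: [339/7, 156/7, 510/7]
after L2 α=3/4: [5001/28, 2193/28, 327/7]
after L3 α=4/7: [33147/196, 29315/196, 1793/49]
after L4 α=0: [33147/196, 29315/196, 1793/49]
after L5 α=1/4: [146481/784, 94021/784, 16257/196]
after L7 α=1/4: [551555/3136, 376927/3136, 92871/784]
rounded: [176, 120, 118]

query (2,0) [L1,L2,L3,L4,L5,L7] — begin 0,0,0
L1 α=5/6: [130, 545/6, 805/6]
L2 α=2/3: [98, 797/18, 2833/18]
L3 α=3/4: [173/4, 2039/72, 8503/72]
L4 α=1/8: [1771/32, 30905/576, 66433/576]
L5 α=1/4: [9441/128, 36281/768, 67969/768]
L7 α=1/6: [73189/768, 210589/4608, 387461/4608]
rounded: [95, 46, 84]
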